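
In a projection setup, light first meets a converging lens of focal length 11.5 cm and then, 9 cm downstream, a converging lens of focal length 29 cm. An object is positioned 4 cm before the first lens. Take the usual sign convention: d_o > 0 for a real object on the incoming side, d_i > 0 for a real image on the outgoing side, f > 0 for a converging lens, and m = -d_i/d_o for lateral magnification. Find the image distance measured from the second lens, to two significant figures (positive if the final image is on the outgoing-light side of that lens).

Lens 1: 1/d_i1 = 1/f_1 - 1/d_o1 = 1/11.5 - 1/4 = -0.16304 cm^-1, so d_i1 = -6.133 cm.
With d_i1 < 0 the first image is virtual and lies on the object side; the object distance for lens 2 is d_o2 = 9 - (-6.133) = 15.133 cm.
Lens 2: 1/d_i2 = 1/f_2 - 1/d_o2 = 1/29 - 1/(15.133) = -0.03160 cm^-1, so d_i2 = -31.649 cm.

-32 cm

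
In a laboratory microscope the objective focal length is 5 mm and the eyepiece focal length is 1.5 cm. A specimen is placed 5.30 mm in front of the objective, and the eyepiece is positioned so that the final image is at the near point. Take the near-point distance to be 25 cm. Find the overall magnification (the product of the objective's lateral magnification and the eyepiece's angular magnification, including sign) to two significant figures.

Convert to cm: f_obj = 5 mm = 0.5 cm; d_o = 5.30 mm = 0.53 cm.
Objective: 1/d_i = 1/f_obj - 1/d_o = 1/0.5 - 1/0.53 = 0.11321 cm^-1, so d_i = 8.833 cm.
m_obj = -d_i/d_o = -8.833/0.53 = -16.667.
Eyepiece angular magnification (image at near point): M_eye = 1 + D/f_e = 1 + 25/1.5 = 17.667.
Overall M = m_obj x M_eye = (-16.667)(17.667) = -294.44.

-290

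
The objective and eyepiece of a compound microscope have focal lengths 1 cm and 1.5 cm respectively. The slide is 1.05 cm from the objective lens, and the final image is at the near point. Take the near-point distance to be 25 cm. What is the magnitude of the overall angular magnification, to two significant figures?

350

Objective: 1/d_i = 1/f_obj - 1/d_o = 1/1 - 1/1.05 = 0.04762 cm^-1, so d_i = 21.000 cm.
m_obj = -d_i/d_o = -21.000/1.05 = -20.000.
Eyepiece angular magnification (image at near point): M_eye = 1 + D/f_e = 1 + 25/1.5 = 17.667.
Overall M = m_obj x M_eye = (-20.000)(17.667) = -353.33.
|M| = 353.33.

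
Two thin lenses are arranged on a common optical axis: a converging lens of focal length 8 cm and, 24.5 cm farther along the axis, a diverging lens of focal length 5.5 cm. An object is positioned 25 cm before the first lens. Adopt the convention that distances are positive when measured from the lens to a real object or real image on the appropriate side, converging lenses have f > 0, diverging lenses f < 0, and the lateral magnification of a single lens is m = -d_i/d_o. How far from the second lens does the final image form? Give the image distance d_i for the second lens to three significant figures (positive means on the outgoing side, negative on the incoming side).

Applying the thin-lens equation to the first lens, 1/8 = 1/25 + 1/d_i1, which gives d_i1 = 11.765 cm.
The intermediate image is 11.765 cm to the right of lens 1, so d_o2 = L - d_i1 = 24.5 - 11.765 = 12.735 cm.
Applying the thin-lens equation again with f_2 = -5.5 cm and d_o2 = 12.735 cm gives d_i2 = -3.841 cm.

-3.84 cm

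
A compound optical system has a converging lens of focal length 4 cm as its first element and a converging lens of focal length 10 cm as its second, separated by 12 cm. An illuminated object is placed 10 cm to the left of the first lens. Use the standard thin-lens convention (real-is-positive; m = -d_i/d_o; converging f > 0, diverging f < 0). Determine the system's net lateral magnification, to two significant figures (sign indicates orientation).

-1.4

Applying the thin-lens equation to the first lens, 1/4 = 1/10 + 1/d_i1, which gives d_i1 = 6.667 cm.
Its lateral magnification is m_1 = -d_i1/d_o1 = -(6.667)/10 = -0.6667.
That image sits 5.333 cm in front of the second lens, so d_o2 = 5.333 cm.
Applying the thin-lens equation again with f_2 = 10 cm and d_o2 = 5.333 cm gives d_i2 = -11.429 cm.
m_2 = -(-11.429)/(5.333) = 2.1429.
The system's lateral magnification is m_1 m_2 = (-0.6667)(2.1429) = -1.4286.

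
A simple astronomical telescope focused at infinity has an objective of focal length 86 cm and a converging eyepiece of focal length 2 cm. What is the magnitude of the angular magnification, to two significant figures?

|M| = f_obj/|f_eye| = 86/2 = 43.000.

43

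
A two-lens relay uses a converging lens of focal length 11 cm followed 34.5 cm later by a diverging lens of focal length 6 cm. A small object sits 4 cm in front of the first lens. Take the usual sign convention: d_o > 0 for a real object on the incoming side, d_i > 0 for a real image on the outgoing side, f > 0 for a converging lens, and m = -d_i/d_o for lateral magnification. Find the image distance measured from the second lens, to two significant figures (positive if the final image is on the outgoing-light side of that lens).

-5.2 cm

First lens: d_i1 = 1/(1/11 - 1/4) = -6.286 cm.
The intermediate image is virtual, 6.286 cm to the left of lens 1, so d_o2 = L - d_i1 = 34.5 - (-6.286) = 40.786 cm.
Second lens: d_i2 = 1/(1/(-6) - 1/(40.786)) = -5.231 cm.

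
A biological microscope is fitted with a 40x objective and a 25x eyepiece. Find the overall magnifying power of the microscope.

1000

The overall magnification of a compound microscope is the product of the objective and eyepiece magnifications:
M = M_obj x M_eye = 40 x 25 = 1000.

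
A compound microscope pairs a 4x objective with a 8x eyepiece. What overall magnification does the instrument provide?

32

The overall magnification of a compound microscope is the product of the objective and eyepiece magnifications:
M = M_obj x M_eye = 4 x 8 = 32.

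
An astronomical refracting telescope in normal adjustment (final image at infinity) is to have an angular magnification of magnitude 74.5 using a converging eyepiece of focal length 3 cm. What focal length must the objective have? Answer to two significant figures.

|M| = f_obj/|f_eye|, so f_obj = |M| x |f_eye| = 74.5 x 3 = 223.500 cm.

220 cm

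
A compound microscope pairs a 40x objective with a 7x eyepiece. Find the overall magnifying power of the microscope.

The overall magnification of a compound microscope is the product of the objective and eyepiece magnifications:
M = M_obj x M_eye = 40 x 7 = 280.

280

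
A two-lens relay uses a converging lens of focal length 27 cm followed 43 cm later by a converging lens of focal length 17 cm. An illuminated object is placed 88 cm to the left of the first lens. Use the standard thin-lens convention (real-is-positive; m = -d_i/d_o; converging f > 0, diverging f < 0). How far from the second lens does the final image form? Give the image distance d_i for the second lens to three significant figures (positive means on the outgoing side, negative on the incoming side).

Applying the thin-lens equation to the first lens, 1/27 = 1/88 + 1/d_i1, which gives d_i1 = 38.951 cm.
The intermediate image is 38.951 cm to the right of lens 1, so d_o2 = L - d_i1 = 43 - 38.951 = 4.049 cm.
Applying the thin-lens equation again with f_2 = 17 cm and d_o2 = 4.049 cm gives d_i2 = -5.315 cm.

-5.32 cm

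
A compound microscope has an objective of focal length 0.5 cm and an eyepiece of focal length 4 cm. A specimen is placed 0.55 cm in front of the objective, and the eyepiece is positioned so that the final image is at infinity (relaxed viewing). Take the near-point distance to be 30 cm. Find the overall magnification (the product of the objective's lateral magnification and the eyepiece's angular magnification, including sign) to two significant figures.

-75

Objective: 1/d_i = 1/f_obj - 1/d_o = 1/0.5 - 1/0.55 = 0.18182 cm^-1, so d_i = 5.500 cm.
m_obj = -d_i/d_o = -5.500/0.55 = -10.000.
Eyepiece angular magnification (image at infinity): M_eye = D/f_e = 30/4 = 7.500.
Overall M = m_obj x M_eye = (-10.000)(7.500) = -75.00.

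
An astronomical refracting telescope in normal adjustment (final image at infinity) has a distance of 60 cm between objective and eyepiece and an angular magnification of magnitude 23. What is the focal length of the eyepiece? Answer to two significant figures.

In normal adjustment the tube length equals f_obj + f_eye and |M| = f_obj/f_eye.
So f_obj = 23 f_eye and 23 f_eye + f_eye = 60 cm, giving f_eye = 60/24 = 2.500 cm and f_obj = 57.500 cm.

2.5 cm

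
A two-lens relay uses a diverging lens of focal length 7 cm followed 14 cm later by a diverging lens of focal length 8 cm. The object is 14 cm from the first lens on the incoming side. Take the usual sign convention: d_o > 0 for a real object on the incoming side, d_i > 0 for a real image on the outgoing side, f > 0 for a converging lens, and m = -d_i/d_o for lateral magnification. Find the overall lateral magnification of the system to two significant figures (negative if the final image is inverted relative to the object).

Applying the thin-lens equation to the first lens, 1/(-7) = 1/14 + 1/d_i1, which gives d_i1 = -4.667 cm.
Its lateral magnification is m_1 = -d_i1/d_o1 = -(-4.667)/14 = 0.3333.
With d_i1 < 0 the first image is virtual and lies on the object side; the object distance for lens 2 is d_o2 = 14 - (-4.667) = 18.667 cm.
Applying the thin-lens equation again with f_2 = -8 cm and d_o2 = 18.667 cm gives d_i2 = -5.600 cm.
m_2 = -(-5.600)/(18.667) = 0.3000.
Overall magnification: m = m_1 m_2 = 0.1000.

0.10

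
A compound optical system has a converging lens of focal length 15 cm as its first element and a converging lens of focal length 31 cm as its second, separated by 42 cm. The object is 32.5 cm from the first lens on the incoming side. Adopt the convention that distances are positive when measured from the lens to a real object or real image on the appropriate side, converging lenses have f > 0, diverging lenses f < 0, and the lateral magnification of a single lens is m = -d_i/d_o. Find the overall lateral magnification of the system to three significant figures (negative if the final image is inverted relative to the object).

-1.58

First lens: d_i1 = 1/(1/15 - 1/32.5) = 27.857 cm.
m_1 = -(27.857)/32.5 = -0.8571.
The intermediate image is 27.857 cm to the right of lens 1, so d_o2 = L - d_i1 = 42 - 27.857 = 14.143 cm.
Second lens: d_i2 = 1/(1/31 - 1/(14.143)) = -26.008 cm.
m_2 = -(-26.008)/(14.143) = 1.8390.
The system's lateral magnification is m_1 m_2 = (-0.8571)(1.8390) = -1.5763.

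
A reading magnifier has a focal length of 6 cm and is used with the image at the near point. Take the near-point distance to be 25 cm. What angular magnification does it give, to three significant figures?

5.17

M = 1 + D/f = 1 + 25/6 = 5.167.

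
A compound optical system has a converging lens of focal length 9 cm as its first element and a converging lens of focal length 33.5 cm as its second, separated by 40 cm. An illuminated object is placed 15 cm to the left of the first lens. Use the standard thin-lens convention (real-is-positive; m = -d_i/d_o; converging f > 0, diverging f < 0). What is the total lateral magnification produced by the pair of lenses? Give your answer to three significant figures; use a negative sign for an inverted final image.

-3.14

First lens: d_i1 = 1/(1/9 - 1/15) = 22.500 cm.
m_1 = -(22.500)/15 = -1.5000.
The intermediate image is 22.500 cm to the right of lens 1, so d_o2 = L - d_i1 = 40 - 22.500 = 17.500 cm.
Second lens: d_i2 = 1/(1/33.5 - 1/(17.500)) = -36.641 cm.
m_2 = -(-36.641)/(17.500) = 2.0937.
The system's lateral magnification is m_1 m_2 = (-1.5000)(2.0937) = -3.1406.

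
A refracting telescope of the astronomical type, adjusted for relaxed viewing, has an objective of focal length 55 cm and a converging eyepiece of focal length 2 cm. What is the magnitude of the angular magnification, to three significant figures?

27.5

|M| = f_obj/|f_eye| = 55/2 = 27.500.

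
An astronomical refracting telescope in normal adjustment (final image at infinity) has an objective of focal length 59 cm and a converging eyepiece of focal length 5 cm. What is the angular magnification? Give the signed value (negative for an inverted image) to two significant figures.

-12

M = -f_obj/f_eye = -59/(5) = -11.800.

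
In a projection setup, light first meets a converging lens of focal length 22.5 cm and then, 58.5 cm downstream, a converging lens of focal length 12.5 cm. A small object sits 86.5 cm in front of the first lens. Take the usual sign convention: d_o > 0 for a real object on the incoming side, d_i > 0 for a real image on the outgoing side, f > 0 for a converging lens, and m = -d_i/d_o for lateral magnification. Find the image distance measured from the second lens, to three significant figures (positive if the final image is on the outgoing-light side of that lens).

First lens: d_i1 = 1/(1/22.5 - 1/86.5) = 30.410 cm.
Object distance for lens 2: d_o2 = 58.5 - 30.410 = 28.090 cm.
Second lens: d_i2 = 1/(1/12.5 - 1/(28.090)) = 22.523 cm.

22.5 cm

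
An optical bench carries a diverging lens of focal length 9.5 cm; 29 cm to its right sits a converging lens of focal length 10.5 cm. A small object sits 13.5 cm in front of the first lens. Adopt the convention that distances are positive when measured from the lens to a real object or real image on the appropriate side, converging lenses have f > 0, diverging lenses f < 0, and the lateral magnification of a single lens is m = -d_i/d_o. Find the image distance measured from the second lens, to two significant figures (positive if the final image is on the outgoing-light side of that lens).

15 cm

First lens: d_i1 = 1/(1/(-9.5) - 1/13.5) = -5.576 cm.
The intermediate image is virtual, 5.576 cm to the left of lens 1, so d_o2 = L - d_i1 = 29 - (-5.576) = 34.576 cm.
Second lens: d_i2 = 1/(1/10.5 - 1/(34.576)) = 15.079 cm.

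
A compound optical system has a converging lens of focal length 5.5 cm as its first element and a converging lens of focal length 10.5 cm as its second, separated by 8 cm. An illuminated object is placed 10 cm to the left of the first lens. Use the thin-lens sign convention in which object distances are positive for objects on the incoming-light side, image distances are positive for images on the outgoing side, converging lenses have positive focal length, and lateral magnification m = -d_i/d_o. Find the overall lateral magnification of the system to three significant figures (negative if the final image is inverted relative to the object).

-0.872

Applying the thin-lens equation to the first lens, 1/5.5 = 1/10 + 1/d_i1, which gives d_i1 = 12.222 cm.
Its lateral magnification is m_1 = -d_i1/d_o1 = -(12.222)/10 = -1.2222.
Since 12.222 cm > 8 cm, the first image lies past the second lens and serves as a virtual object: d_o2 = L - d_i1 = -4.222 cm.
Applying the thin-lens equation again with f_2 = 10.5 cm and d_o2 = -4.222 cm gives d_i2 = 3.011 cm.
m_2 = -(3.011)/(-4.222) = 0.7132.
Total m = m_1 x m_2 = (-1.2222)(0.7132) = -0.8717.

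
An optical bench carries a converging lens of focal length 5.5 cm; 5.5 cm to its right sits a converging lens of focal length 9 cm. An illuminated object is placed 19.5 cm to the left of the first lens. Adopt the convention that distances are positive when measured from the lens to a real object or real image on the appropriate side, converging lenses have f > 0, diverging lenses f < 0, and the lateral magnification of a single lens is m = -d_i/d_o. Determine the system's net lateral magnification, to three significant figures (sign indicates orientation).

-0.317

Applying the thin-lens equation to the first lens, 1/5.5 = 1/19.5 + 1/d_i1, which gives d_i1 = 7.661 cm.
Its lateral magnification is m_1 = -d_i1/d_o1 = -(7.661)/19.5 = -0.3929.
Since 7.661 cm > 5.5 cm, the first image lies past the second lens and serves as a virtual object: d_o2 = L - d_i1 = -2.161 cm.
Applying the thin-lens equation again with f_2 = 9 cm and d_o2 = -2.161 cm gives d_i2 = 1.742 cm.
m_2 = -(1.742)/(-2.161) = 0.8064.
The system's lateral magnification is m_1 m_2 = (-0.3929)(0.8064) = -0.3168.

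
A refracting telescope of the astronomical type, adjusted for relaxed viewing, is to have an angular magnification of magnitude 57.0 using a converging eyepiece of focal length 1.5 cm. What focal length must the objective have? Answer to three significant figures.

|M| = f_obj/|f_eye|, so f_obj = |M| x |f_eye| = 57.0 x 1.5 = 85.500 cm.

85.5 cm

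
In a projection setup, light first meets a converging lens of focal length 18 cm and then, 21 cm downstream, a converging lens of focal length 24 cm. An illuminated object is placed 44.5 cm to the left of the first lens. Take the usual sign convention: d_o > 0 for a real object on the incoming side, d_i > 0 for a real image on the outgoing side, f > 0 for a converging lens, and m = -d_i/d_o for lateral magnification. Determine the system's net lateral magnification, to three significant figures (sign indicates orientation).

-0.491

Lens 1: 1/d_i1 = 1/f_1 - 1/d_o1 = 1/18 - 1/44.5 = 0.03308 cm^-1, so d_i1 = 30.226 cm.
m_1 = -(30.226)/44.5 = -0.6792.
This image would form 30.226 cm past lens 1, i.e. 9.226 cm beyond lens 2, so it is a virtual object for lens 2: d_o2 = 21 - 30.226 = -9.226 cm.
Lens 2: 1/d_i2 = 1/f_2 - 1/d_o2 = 1/24 - 1/(-9.226) = 0.15005 cm^-1, so d_i2 = 6.664 cm.
m_2 = -(6.664)/(-9.226) = 0.7223.
Total m = m_1 x m_2 = (-0.6792)(0.7223) = -0.4906.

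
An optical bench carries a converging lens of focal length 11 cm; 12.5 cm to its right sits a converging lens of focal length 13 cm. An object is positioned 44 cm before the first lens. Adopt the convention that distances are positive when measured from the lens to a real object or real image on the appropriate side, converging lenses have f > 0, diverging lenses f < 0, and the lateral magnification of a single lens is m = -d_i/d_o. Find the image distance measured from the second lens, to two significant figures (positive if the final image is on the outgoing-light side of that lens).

Applying the thin-lens equation to the first lens, 1/11 = 1/44 + 1/d_i1, which gives d_i1 = 14.667 cm.
Since 14.667 cm > 12.5 cm, the first image lies past the second lens and serves as a virtual object: d_o2 = L - d_i1 = -2.167 cm.
Applying the thin-lens equation again with f_2 = 13 cm and d_o2 = -2.167 cm gives d_i2 = 1.857 cm.

1.9 cm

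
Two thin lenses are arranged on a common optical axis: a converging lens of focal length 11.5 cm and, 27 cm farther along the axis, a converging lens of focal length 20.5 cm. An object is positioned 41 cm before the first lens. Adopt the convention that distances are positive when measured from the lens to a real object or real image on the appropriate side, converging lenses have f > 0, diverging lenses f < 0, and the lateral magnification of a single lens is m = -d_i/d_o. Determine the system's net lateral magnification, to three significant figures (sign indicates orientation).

-0.843

Applying the thin-lens equation to the first lens, 1/11.5 = 1/41 + 1/d_i1, which gives d_i1 = 15.983 cm.
Its lateral magnification is m_1 = -d_i1/d_o1 = -(15.983)/41 = -0.3898.
That image sits 11.017 cm in front of the second lens, so d_o2 = 11.017 cm.
Applying the thin-lens equation again with f_2 = 20.5 cm and d_o2 = 11.017 cm gives d_i2 = -23.816 cm.
m_2 = -(-23.816)/(11.017) = 2.1618.
Overall magnification: m = m_1 m_2 = -0.8427.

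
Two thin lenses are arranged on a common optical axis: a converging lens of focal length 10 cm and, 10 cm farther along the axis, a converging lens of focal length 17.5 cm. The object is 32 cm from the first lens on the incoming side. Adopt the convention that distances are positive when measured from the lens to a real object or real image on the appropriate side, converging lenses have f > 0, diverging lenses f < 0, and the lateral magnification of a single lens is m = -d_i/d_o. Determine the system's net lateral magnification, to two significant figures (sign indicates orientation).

Lens 1: 1/d_i1 = 1/f_1 - 1/d_o1 = 1/10 - 1/32 = 0.06875 cm^-1, so d_i1 = 14.545 cm.
m_1 = -(14.545)/32 = -0.4545.
Since 14.545 cm > 10 cm, the first image lies past the second lens and serves as a virtual object: d_o2 = L - d_i1 = -4.545 cm.
Lens 2: 1/d_i2 = 1/f_2 - 1/d_o2 = 1/17.5 - 1/(-4.545) = 0.27714 cm^-1, so d_i2 = 3.608 cm.
m_2 = -(3.608)/(-4.545) = 0.7938.
Total m = m_1 x m_2 = (-0.4545)(0.7938) = -0.3608.

-0.36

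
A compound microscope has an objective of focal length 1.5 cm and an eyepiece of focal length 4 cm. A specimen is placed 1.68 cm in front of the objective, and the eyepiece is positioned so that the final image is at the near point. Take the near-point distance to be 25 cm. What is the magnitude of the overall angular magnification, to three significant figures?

Objective: 1/d_i = 1/f_obj - 1/d_o = 1/1.5 - 1/1.68 = 0.07143 cm^-1, so d_i = 14.000 cm.
m_obj = -d_i/d_o = -14.000/1.68 = -8.333.
Eyepiece angular magnification (image at near point): M_eye = 1 + D/f_e = 1 + 25/4 = 7.250.
Overall M = m_obj x M_eye = (-8.333)(7.250) = -60.42.
|M| = 60.42.

60.4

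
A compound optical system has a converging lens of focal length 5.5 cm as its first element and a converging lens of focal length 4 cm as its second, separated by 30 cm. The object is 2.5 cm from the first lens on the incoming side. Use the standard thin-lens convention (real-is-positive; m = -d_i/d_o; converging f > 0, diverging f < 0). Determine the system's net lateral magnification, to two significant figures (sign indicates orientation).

-0.24

First lens: d_i1 = 1/(1/5.5 - 1/2.5) = -4.583 cm.
m_1 = -(-4.583)/2.5 = 1.8333.
The intermediate image is virtual, 4.583 cm to the left of lens 1, so d_o2 = L - d_i1 = 30 - (-4.583) = 34.583 cm.
Second lens: d_i2 = 1/(1/4 - 1/(34.583)) = 4.523 cm.
m_2 = -(4.523)/(34.583) = -0.1308.
Overall magnification: m = m_1 m_2 = -0.2398.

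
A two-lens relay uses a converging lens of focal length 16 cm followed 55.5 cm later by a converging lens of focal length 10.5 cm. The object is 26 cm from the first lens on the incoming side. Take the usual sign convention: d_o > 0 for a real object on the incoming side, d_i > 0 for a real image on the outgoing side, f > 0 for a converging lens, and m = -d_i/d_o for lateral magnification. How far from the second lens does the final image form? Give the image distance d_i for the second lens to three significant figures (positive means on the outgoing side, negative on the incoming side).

42.9 cm

First lens: d_i1 = 1/(1/16 - 1/26) = 41.600 cm.
Object distance for lens 2: d_o2 = 55.5 - 41.600 = 13.900 cm.
Second lens: d_i2 = 1/(1/10.5 - 1/(13.900)) = 42.926 cm.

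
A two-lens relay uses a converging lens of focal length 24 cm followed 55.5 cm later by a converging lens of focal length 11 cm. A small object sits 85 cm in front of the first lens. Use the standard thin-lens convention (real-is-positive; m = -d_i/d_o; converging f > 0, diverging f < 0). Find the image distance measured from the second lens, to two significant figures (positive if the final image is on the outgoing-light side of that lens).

Lens 1: 1/d_i1 = 1/f_1 - 1/d_o1 = 1/24 - 1/85 = 0.02990 cm^-1, so d_i1 = 33.443 cm.
Object distance for lens 2: d_o2 = 55.5 - 33.443 = 22.057 cm.
Lens 2: 1/d_i2 = 1/f_2 - 1/d_o2 = 1/11 - 1/(22.057) = 0.04557 cm^-1, so d_i2 = 21.943 cm.

22 cm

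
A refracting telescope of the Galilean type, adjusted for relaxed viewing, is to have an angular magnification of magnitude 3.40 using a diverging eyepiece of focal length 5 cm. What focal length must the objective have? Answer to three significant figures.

|M| = f_obj/|f_eye|, so f_obj = |M| x |f_eye| = 3.4 x 5 = 17.000 cm.

17.0 cm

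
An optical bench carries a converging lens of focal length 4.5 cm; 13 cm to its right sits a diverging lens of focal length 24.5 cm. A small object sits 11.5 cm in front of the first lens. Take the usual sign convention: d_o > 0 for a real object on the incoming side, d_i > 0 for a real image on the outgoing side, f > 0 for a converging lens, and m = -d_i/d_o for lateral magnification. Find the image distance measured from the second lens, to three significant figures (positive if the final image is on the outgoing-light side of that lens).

-4.56 cm

Applying the thin-lens equation to the first lens, 1/4.5 = 1/11.5 + 1/d_i1, which gives d_i1 = 7.393 cm.
That image sits 5.607 cm in front of the second lens, so d_o2 = 5.607 cm.
Applying the thin-lens equation again with f_2 = -24.5 cm and d_o2 = 5.607 cm gives d_i2 = -4.563 cm.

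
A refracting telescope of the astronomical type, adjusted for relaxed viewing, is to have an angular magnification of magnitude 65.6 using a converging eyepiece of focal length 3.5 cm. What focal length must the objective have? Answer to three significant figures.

|M| = f_obj/|f_eye|, so f_obj = |M| x |f_eye| = 65.6 x 3.5 = 229.600 cm.

230 cm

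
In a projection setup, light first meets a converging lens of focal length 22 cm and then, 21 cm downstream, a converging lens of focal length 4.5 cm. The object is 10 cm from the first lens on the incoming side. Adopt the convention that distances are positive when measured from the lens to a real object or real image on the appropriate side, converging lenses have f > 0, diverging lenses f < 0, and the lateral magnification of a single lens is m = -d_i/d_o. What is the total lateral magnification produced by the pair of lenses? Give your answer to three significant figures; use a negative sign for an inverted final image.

-0.237

First lens: d_i1 = 1/(1/22 - 1/10) = -18.333 cm.
m_1 = -(-18.333)/10 = 1.8333.
The intermediate image is virtual, 18.333 cm to the left of lens 1, so d_o2 = L - d_i1 = 21 - (-18.333) = 39.333 cm.
Second lens: d_i2 = 1/(1/4.5 - 1/(39.333)) = 5.081 cm.
m_2 = -(5.081)/(39.333) = -0.1292.
The system's lateral magnification is m_1 m_2 = (1.8333)(-0.1292) = -0.2368.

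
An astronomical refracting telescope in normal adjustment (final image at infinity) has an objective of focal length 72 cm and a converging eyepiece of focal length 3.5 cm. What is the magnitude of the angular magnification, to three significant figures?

20.6

|M| = f_obj/|f_eye| = 72/3.5 = 20.571.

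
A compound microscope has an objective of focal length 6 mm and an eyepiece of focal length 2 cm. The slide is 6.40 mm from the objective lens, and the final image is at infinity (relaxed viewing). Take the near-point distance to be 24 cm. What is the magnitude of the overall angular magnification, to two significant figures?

Convert to cm: f_obj = 6 mm = 0.6 cm; d_o = 6.40 mm = 0.64 cm.
Objective: 1/d_i = 1/f_obj - 1/d_o = 1/0.6 - 1/0.64 = 0.10417 cm^-1, so d_i = 9.600 cm.
m_obj = -d_i/d_o = -9.600/0.64 = -15.000.
Eyepiece angular magnification (image at infinity): M_eye = D/f_e = 24/2 = 12.000.
Overall M = m_obj x M_eye = (-15.000)(12.000) = -180.00.
|M| = 180.00.

180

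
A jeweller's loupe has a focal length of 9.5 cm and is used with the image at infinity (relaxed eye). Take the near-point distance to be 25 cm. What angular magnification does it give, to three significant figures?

M = D/f = 25/9.5 = 2.632.

2.63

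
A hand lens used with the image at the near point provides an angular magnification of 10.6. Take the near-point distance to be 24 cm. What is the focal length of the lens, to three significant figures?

2.50 cm

For the image at the near point, M = 1 + D/f.
f = D/(M - 1) = 24/(10.6 - 1) = 2.500 cm.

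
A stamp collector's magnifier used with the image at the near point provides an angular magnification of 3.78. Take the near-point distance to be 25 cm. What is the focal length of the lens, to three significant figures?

For the image at the near point, M = 1 + D/f.
f = D/(M - 1) = 25/(3.78 - 1) = 8.993 cm.

8.99 cm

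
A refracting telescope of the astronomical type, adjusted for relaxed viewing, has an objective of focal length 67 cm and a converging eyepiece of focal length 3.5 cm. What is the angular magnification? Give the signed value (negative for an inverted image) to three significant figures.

-19.1

M = -f_obj/f_eye = -67/(3.5) = -19.143.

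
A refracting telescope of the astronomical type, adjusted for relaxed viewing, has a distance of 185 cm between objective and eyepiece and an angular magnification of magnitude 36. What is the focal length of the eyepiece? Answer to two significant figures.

In normal adjustment the tube length equals f_obj + f_eye and |M| = f_obj/f_eye.
So f_obj = 36 f_eye and 36 f_eye + f_eye = 185 cm, giving f_eye = 185/37 = 5.000 cm and f_obj = 180.000 cm.

5.0 cm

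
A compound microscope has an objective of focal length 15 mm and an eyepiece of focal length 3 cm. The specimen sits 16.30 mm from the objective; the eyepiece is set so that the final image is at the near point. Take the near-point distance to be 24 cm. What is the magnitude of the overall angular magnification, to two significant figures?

100

Convert to cm: f_obj = 15 mm = 1.5 cm; d_o = 16.30 mm = 1.63 cm.
Objective: 1/d_i = 1/f_obj - 1/d_o = 1/1.5 - 1/1.63 = 0.05317 cm^-1, so d_i = 18.808 cm.
m_obj = -d_i/d_o = -18.808/1.63 = -11.538.
Eyepiece angular magnification (image at near point): M_eye = 1 + D/f_e = 1 + 24/3 = 9.000.
Overall M = m_obj x M_eye = (-11.538)(9.000) = -103.85.
|M| = 103.85.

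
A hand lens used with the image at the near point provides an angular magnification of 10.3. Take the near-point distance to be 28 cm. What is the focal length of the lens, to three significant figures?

For the image at the near point, M = 1 + D/f.
f = D/(M - 1) = 28/(10.3 - 1) = 3.011 cm.

3.01 cm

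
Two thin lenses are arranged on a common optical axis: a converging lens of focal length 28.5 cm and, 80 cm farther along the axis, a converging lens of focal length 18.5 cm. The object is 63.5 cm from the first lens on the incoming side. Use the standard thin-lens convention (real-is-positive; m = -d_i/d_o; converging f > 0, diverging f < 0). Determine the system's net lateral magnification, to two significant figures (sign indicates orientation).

First lens: d_i1 = 1/(1/28.5 - 1/63.5) = 51.707 cm.
m_1 = -(51.707)/63.5 = -0.8143.
Object distance for lens 2: d_o2 = 80 - 51.707 = 28.293 cm.
Second lens: d_i2 = 1/(1/18.5 - 1/(28.293)) = 53.449 cm.
m_2 = -(53.449)/(28.293) = -1.8891.
Overall magnification: m = m_1 m_2 = 1.5383.

1.5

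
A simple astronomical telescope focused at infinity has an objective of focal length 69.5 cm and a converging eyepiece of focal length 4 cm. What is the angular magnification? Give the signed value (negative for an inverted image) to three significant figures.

-17.4

M = -f_obj/f_eye = -69.5/(4) = -17.375.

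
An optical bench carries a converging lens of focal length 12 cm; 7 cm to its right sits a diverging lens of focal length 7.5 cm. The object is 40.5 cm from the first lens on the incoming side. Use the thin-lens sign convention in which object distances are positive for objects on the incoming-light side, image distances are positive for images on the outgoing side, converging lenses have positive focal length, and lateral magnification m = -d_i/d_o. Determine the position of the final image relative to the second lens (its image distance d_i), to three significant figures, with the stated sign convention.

-29.5 cm

Applying the thin-lens equation to the first lens, 1/12 = 1/40.5 + 1/d_i1, which gives d_i1 = 17.053 cm.
Since 17.053 cm > 7 cm, the first image lies past the second lens and serves as a virtual object: d_o2 = L - d_i1 = -10.053 cm.
Applying the thin-lens equation again with f_2 = -7.5 cm and d_o2 = -10.053 cm gives d_i2 = -29.536 cm.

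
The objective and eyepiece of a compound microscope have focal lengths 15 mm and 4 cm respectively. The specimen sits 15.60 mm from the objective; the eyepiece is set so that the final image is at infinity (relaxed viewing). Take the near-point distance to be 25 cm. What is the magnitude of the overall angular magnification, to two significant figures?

160

Convert to cm: f_obj = 15 mm = 1.5 cm; d_o = 15.60 mm = 1.56 cm.
Objective: 1/d_i = 1/f_obj - 1/d_o = 1/1.5 - 1/1.56 = 0.02564 cm^-1, so d_i = 39.000 cm.
m_obj = -d_i/d_o = -39.000/1.56 = -25.000.
Eyepiece angular magnification (image at infinity): M_eye = D/f_e = 25/4 = 6.250.
Overall M = m_obj x M_eye = (-25.000)(6.250) = -156.25.
|M| = 156.25.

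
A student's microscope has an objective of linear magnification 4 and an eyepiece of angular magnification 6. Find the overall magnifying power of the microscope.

The overall magnification of a compound microscope is the product of the objective and eyepiece magnifications:
M = M_obj x M_eye = 4 x 6 = 24.

24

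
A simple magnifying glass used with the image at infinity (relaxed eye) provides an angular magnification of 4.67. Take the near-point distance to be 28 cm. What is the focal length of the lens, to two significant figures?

For the image at infinity, M = D/f.
f = D/M = 28/4.67 = 5.996 cm.

6.0 cm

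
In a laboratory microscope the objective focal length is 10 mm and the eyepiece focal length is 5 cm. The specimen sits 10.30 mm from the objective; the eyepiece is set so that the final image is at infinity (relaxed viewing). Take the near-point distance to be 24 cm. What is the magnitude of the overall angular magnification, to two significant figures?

Convert to cm: f_obj = 10 mm = 1 cm; d_o = 10.30 mm = 1.03 cm.
Objective: 1/d_i = 1/f_obj - 1/d_o = 1/1 - 1/1.03 = 0.02913 cm^-1, so d_i = 34.333 cm.
m_obj = -d_i/d_o = -34.333/1.03 = -33.333.
Eyepiece angular magnification (image at infinity): M_eye = D/f_e = 24/5 = 4.800.
Overall M = m_obj x M_eye = (-33.333)(4.800) = -160.00.
|M| = 160.00.

160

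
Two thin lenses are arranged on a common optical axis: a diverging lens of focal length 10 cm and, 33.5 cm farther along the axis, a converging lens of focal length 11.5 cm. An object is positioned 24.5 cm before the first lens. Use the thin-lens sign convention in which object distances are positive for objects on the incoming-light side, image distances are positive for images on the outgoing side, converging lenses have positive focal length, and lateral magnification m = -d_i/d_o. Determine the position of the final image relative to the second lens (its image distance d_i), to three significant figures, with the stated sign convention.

First lens: d_i1 = 1/(1/(-10) - 1/24.5) = -7.101 cm.
With d_i1 < 0 the first image is virtual and lies on the object side; the object distance for lens 2 is d_o2 = 33.5 - (-7.101) = 40.601 cm.
Second lens: d_i2 = 1/(1/11.5 - 1/(40.601)) = 16.044 cm.

16.0 cm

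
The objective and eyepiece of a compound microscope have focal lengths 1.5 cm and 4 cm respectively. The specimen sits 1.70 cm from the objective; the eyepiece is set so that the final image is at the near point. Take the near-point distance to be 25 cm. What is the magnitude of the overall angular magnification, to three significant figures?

54.4

Objective: 1/d_i = 1/f_obj - 1/d_o = 1/1.5 - 1/1.70 = 0.07843 cm^-1, so d_i = 12.750 cm.
m_obj = -d_i/d_o = -12.750/1.70 = -7.500.
Eyepiece angular magnification (image at near point): M_eye = 1 + D/f_e = 1 + 25/4 = 7.250.
Overall M = m_obj x M_eye = (-7.500)(7.250) = -54.38.
|M| = 54.38.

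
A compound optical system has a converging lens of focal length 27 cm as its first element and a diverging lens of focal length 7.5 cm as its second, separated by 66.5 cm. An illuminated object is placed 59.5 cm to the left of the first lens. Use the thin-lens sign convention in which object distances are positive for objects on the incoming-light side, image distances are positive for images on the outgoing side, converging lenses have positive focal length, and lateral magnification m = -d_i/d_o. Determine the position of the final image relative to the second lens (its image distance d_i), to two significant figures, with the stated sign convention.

Lens 1: 1/d_i1 = 1/f_1 - 1/d_o1 = 1/27 - 1/59.5 = 0.02023 cm^-1, so d_i1 = 49.431 cm.
That image sits 17.069 cm in front of the second lens, so d_o2 = 17.069 cm.
Lens 2: 1/d_i2 = 1/f_2 - 1/d_o2 = 1/(-7.5) - 1/(17.069) = -0.19192 cm^-1, so d_i2 = -5.211 cm.

-5.2 cm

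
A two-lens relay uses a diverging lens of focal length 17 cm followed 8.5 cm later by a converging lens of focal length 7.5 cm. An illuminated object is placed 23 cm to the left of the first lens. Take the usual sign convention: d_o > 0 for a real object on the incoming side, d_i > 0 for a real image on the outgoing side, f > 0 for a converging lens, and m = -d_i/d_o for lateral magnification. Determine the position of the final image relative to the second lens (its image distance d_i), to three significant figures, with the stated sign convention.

12.7 cm

Applying the thin-lens equation to the first lens, 1/(-17) = 1/23 + 1/d_i1, which gives d_i1 = -9.775 cm.
The intermediate image is virtual, 9.775 cm to the left of lens 1, so d_o2 = L - d_i1 = 8.5 - (-9.775) = 18.275 cm.
Applying the thin-lens equation again with f_2 = 7.5 cm and d_o2 = 18.275 cm gives d_i2 = 12.720 cm.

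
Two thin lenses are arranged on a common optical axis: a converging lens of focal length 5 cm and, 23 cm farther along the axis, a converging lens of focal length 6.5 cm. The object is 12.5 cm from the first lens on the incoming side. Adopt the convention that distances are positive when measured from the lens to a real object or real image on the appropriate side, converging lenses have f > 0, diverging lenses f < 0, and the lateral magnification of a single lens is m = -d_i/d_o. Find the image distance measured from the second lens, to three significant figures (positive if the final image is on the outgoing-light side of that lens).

11.7 cm

Applying the thin-lens equation to the first lens, 1/5 = 1/12.5 + 1/d_i1, which gives d_i1 = 8.333 cm.
Object distance for lens 2: d_o2 = 23 - 8.333 = 14.667 cm.
Applying the thin-lens equation again with f_2 = 6.5 cm and d_o2 = 14.667 cm gives d_i2 = 11.673 cm.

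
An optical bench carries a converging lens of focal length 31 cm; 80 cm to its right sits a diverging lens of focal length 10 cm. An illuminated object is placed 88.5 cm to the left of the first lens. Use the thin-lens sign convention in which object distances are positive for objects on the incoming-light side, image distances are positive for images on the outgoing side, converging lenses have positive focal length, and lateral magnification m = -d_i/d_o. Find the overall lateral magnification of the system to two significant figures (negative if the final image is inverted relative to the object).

First lens: d_i1 = 1/(1/31 - 1/88.5) = 47.713 cm.
m_1 = -(47.713)/88.5 = -0.5391.
Object distance for lens 2: d_o2 = 80 - 47.713 = 32.287 cm.
Second lens: d_i2 = 1/(1/(-10) - 1/(32.287)) = -7.635 cm.
m_2 = -(-7.635)/(32.287) = 0.2365.
The system's lateral magnification is m_1 m_2 = (-0.5391)(0.2365) = -0.1275.

-0.13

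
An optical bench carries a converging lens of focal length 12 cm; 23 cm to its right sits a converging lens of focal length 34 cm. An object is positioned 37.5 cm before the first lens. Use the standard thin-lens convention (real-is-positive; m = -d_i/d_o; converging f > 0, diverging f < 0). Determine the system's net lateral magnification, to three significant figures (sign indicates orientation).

-0.559

First lens: d_i1 = 1/(1/12 - 1/37.5) = 17.647 cm.
m_1 = -(17.647)/37.5 = -0.4706.
Object distance for lens 2: d_o2 = 23 - 17.647 = 5.353 cm.
Second lens: d_i2 = 1/(1/34 - 1/(5.353)) = -6.353 cm.
m_2 = -(-6.353)/(5.353) = 1.1869.
The system's lateral magnification is m_1 m_2 = (-0.4706)(1.1869) = -0.5585.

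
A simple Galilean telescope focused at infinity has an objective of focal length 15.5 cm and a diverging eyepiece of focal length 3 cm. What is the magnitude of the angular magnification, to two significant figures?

|M| = f_obj/|f_eye| = 15.5/3 = 5.167.

5.2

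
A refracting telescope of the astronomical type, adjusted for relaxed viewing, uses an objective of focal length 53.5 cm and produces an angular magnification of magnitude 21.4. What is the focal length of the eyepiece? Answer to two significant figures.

|M| = f_obj/f_eye, so f_eye = f_obj/|M| = 53.5/21.4 = 2.500 cm.

2.5 cm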